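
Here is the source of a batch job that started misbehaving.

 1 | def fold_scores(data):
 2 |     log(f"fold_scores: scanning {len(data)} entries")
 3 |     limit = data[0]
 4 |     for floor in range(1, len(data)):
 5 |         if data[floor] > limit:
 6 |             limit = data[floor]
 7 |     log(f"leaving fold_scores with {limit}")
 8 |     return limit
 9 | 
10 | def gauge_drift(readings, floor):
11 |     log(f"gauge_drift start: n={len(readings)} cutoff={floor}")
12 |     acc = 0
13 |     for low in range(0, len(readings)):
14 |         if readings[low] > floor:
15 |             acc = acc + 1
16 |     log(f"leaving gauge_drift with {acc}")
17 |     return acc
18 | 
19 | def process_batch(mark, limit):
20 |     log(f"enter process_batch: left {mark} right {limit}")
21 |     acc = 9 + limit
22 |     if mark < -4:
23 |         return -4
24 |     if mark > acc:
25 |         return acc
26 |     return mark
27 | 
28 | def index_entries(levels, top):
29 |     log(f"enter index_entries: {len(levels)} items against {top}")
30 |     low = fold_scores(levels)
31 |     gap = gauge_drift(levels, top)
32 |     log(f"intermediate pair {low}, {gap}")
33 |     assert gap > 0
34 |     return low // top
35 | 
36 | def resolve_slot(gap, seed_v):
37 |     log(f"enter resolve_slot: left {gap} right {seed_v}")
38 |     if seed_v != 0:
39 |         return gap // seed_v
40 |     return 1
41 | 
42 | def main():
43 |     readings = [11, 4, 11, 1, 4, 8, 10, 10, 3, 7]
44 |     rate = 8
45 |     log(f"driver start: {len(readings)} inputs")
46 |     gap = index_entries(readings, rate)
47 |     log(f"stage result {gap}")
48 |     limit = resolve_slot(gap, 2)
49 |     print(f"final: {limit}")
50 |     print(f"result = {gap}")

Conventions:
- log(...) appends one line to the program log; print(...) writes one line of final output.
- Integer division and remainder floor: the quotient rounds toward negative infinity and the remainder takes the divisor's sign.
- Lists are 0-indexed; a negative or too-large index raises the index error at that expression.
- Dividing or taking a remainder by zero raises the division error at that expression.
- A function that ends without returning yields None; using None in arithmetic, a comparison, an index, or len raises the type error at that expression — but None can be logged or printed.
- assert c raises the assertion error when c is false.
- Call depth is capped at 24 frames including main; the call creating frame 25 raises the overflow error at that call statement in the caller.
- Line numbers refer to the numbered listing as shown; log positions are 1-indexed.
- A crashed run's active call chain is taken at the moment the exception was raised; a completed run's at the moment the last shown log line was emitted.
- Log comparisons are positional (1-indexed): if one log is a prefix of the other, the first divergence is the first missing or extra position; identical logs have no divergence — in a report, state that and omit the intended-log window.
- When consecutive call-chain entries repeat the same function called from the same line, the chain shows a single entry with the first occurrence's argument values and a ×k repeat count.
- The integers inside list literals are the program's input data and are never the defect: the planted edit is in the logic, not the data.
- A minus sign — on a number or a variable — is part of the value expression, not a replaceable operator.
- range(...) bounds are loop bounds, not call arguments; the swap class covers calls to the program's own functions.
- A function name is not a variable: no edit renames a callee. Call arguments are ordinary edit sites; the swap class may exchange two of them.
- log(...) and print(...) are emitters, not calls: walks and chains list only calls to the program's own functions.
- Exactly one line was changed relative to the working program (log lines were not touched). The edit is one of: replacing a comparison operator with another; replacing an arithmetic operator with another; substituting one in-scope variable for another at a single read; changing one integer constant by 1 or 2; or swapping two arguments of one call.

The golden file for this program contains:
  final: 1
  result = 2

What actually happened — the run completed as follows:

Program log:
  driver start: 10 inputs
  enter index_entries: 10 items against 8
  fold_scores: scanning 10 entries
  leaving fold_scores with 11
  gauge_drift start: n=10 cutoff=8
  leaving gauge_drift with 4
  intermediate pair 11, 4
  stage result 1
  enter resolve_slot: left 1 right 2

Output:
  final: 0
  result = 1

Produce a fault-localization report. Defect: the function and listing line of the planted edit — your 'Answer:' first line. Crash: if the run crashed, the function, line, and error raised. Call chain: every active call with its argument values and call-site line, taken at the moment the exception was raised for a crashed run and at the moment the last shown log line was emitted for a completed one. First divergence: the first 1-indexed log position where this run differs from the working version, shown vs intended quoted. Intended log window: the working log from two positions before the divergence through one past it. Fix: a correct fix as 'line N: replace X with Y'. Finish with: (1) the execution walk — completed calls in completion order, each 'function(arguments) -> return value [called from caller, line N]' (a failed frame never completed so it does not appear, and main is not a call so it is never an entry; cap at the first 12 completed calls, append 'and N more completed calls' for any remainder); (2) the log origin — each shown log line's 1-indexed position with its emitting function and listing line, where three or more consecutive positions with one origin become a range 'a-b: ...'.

Answer: the defect is in index_entries at line 34.
Key fact: Everything matches until log position 8, which reads 'stage result 1' in place of 'stage result 2'.
Call chain: main -> resolve_slot(1, 2) (called at line 48).
First divergence: position 8; shown 'stage result 1' vs intended 'stage result 2'.
Intended log window:
  6: leaving gauge_drift with 4
  7: intermediate pair 11, 4
  8: stage result 2
  9: enter resolve_slot: left 2 right 2
Execution walk:
  fold_scores([11, 4, 11, 1, 4, 8, 10, 10, 3, 7]) -> 11  [called from index_entries, line 30]
  gauge_drift([11, 4, 11, 1, 4, 8, 10, 10, 3, 7], 8) -> 4  [called from index_entries, line 31]
  index_entries([11, 4, 11, 1, 4, 8, 10, 10, 3, 7], 8) -> 1  [called from main, line 46]
  resolve_slot(1, 2) -> 0  [called from main, line 48]
Origin of each log line:
  1 — main, line 45
  2 — index_entries, line 29
  3 — fold_scores, line 2
  4 — fold_scores, line 7
  5 — gauge_drift, line 11
  6 — gauge_drift, line 16
  7 — index_entries, line 32
  8 — main, line 47
  9 — resolve_slot, line 37
A correct fix: line 34: replace `top` with `gap`.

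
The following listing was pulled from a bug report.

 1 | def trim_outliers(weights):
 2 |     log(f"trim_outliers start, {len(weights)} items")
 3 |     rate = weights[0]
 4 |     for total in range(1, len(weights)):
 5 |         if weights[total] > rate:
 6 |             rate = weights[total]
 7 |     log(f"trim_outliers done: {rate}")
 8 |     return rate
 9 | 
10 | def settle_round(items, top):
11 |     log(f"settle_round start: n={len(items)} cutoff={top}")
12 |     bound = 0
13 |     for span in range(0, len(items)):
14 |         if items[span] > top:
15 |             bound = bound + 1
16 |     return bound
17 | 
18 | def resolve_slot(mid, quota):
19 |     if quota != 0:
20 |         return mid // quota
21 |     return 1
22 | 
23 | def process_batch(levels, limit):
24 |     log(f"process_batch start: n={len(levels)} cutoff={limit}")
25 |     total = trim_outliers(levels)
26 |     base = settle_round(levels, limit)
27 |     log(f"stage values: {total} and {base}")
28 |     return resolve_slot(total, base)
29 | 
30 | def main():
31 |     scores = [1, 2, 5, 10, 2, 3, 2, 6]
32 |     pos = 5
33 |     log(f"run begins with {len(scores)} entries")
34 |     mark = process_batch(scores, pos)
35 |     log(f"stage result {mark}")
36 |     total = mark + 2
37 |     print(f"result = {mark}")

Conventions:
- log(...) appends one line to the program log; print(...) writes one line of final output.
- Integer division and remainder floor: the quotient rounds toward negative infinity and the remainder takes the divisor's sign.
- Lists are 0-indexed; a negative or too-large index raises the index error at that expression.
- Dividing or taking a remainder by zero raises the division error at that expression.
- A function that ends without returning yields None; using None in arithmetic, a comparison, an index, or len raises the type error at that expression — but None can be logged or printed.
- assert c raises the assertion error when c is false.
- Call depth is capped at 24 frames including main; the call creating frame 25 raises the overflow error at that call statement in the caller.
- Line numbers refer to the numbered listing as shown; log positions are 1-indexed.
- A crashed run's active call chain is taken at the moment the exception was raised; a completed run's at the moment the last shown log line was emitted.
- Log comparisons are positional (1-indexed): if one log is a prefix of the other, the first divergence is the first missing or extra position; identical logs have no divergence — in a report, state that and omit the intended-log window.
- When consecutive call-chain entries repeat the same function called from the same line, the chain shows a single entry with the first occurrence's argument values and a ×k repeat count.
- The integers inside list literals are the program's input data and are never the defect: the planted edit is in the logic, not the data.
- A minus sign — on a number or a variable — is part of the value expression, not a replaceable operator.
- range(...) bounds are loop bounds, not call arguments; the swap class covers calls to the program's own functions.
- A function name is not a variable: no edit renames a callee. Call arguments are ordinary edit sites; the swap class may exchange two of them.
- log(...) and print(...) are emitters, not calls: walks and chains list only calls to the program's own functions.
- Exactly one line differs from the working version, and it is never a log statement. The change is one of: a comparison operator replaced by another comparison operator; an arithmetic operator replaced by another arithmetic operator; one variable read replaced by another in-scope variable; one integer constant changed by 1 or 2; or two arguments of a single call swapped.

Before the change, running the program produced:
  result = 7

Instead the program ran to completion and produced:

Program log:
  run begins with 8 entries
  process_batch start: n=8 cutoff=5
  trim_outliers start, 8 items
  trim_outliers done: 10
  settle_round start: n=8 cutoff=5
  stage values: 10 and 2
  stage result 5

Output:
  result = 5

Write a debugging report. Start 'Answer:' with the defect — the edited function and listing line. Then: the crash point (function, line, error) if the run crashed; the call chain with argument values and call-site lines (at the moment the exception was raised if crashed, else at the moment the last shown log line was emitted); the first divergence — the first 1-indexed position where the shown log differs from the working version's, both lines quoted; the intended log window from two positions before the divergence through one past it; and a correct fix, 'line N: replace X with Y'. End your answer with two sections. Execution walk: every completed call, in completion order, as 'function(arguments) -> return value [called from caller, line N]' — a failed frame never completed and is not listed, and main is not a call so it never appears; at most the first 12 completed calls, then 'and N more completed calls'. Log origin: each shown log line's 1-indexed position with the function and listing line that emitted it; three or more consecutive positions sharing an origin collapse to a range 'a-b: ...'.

Answer: the defect is in main at line 37.
Key fact: No log line changed; the fault shows up purely in the output.
Call chain: main.
First divergence: none — the logs agree in full.
Execution walk:
  trim_outliers([1, 2, 5, 10, 2, 3, 2, 6]) -> 10  [called from process_batch, line 25]
  settle_round([1, 2, 5, 10, 2, 3, 2, 6], 5) -> 2  [called from process_batch, line 26]
  resolve_slot(10, 2) -> 5  [called from process_batch, line 28]
  process_batch([1, 2, 5, 10, 2, 3, 2, 6], 5) -> 5  [called from main, line 34]
Log line origins:
  1: from main, line 33
  2: from process_batch, line 24
  3: from trim_outliers, line 2
  4: from trim_outliers, line 7
  5: from settle_round, line 11
  6: from process_batch, line 27
  7: from main, line 35
A correct fix: line 37: replace `mark` with `total`.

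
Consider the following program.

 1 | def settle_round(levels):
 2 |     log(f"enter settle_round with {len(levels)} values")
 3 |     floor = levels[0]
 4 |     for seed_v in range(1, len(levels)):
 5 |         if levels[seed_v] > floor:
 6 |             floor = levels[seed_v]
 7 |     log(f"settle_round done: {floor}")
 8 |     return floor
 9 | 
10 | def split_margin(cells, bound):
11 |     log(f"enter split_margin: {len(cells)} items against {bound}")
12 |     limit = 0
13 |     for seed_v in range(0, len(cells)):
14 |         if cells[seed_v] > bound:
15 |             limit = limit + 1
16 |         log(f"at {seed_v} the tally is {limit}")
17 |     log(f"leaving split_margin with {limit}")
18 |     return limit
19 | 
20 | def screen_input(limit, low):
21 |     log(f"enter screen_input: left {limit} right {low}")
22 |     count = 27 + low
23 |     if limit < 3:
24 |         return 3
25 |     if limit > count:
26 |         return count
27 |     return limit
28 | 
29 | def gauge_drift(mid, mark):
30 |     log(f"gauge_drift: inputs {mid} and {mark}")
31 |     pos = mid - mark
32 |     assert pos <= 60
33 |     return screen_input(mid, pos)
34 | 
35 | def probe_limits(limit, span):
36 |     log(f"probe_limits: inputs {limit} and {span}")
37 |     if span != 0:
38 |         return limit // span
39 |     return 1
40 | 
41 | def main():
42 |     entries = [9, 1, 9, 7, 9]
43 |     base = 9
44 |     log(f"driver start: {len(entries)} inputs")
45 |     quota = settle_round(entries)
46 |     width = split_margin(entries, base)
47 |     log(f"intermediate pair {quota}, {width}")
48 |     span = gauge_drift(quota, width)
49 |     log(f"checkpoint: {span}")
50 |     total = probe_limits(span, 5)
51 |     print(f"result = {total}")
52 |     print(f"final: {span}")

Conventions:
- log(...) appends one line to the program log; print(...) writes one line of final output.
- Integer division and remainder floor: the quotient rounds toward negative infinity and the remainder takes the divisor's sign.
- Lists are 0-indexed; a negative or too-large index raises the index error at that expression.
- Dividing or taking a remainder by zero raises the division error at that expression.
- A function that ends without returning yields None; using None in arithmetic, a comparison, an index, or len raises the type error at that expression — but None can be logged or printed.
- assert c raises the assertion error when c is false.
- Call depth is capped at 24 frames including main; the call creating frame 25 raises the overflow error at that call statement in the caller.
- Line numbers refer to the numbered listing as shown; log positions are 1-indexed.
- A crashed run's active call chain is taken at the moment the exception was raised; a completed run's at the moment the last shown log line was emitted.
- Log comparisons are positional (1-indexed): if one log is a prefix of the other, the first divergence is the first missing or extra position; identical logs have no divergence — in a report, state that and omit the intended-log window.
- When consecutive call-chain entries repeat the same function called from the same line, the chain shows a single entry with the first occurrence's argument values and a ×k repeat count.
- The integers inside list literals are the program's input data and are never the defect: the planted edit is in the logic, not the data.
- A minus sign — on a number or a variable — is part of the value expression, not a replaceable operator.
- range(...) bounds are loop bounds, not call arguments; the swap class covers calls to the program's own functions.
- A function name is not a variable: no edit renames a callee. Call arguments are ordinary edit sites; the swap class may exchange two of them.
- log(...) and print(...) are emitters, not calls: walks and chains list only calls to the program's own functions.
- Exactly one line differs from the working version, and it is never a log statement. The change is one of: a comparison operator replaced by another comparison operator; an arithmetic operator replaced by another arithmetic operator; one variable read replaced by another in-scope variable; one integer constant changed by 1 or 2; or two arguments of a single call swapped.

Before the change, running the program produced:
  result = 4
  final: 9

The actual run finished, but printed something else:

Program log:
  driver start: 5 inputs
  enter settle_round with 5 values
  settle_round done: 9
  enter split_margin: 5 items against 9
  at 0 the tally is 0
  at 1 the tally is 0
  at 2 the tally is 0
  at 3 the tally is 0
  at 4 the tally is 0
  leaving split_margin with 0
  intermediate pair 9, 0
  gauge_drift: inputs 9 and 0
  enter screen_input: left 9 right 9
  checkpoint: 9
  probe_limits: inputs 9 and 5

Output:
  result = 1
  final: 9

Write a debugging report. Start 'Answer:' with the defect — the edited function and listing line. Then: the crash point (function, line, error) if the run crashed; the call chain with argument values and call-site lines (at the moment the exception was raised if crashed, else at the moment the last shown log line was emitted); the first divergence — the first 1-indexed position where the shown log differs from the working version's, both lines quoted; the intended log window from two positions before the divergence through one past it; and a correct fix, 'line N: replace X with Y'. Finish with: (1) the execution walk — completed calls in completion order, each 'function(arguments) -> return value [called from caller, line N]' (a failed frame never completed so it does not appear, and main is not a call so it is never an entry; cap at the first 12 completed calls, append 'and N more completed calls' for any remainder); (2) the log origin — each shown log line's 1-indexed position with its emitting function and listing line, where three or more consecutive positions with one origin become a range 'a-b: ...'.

Answer: the defect is in probe_limits at line 38.
Key fact: Log streams are identical — the defect surfaces only in the printed output.
Call chain: main -> probe_limits(9, 5) (called at line 50).
First divergence: none (the log streams are identical).
Execution walk:
  settle_round([9, 1, 9, 7, 9]) -> 9  [called from main, line 45]
  split_margin([9, 1, 9, 7, 9], 9) -> 0  [called from main, line 46]
  screen_input(9, 9) -> 9  [called from gauge_drift, line 33]
  gauge_drift(9, 0) -> 9  [called from main, line 48]
  probe_limits(9, 5) -> 1  [called from main, line 50]
Log origin:
  1: logged in main at line 44
  2: logged in settle_round at line 2
  3: logged in settle_round at line 7
  4: logged in split_margin at line 11
  5-9: logged in split_margin at line 16
  10: logged in split_margin at line 17
  11: logged in main at line 47
  12: logged in gauge_drift at line 30
  13: logged in screen_input at line 21
  14: logged in main at line 49
  15: logged in probe_limits at line 36
A correct fix: line 38: replace `//` with `%`.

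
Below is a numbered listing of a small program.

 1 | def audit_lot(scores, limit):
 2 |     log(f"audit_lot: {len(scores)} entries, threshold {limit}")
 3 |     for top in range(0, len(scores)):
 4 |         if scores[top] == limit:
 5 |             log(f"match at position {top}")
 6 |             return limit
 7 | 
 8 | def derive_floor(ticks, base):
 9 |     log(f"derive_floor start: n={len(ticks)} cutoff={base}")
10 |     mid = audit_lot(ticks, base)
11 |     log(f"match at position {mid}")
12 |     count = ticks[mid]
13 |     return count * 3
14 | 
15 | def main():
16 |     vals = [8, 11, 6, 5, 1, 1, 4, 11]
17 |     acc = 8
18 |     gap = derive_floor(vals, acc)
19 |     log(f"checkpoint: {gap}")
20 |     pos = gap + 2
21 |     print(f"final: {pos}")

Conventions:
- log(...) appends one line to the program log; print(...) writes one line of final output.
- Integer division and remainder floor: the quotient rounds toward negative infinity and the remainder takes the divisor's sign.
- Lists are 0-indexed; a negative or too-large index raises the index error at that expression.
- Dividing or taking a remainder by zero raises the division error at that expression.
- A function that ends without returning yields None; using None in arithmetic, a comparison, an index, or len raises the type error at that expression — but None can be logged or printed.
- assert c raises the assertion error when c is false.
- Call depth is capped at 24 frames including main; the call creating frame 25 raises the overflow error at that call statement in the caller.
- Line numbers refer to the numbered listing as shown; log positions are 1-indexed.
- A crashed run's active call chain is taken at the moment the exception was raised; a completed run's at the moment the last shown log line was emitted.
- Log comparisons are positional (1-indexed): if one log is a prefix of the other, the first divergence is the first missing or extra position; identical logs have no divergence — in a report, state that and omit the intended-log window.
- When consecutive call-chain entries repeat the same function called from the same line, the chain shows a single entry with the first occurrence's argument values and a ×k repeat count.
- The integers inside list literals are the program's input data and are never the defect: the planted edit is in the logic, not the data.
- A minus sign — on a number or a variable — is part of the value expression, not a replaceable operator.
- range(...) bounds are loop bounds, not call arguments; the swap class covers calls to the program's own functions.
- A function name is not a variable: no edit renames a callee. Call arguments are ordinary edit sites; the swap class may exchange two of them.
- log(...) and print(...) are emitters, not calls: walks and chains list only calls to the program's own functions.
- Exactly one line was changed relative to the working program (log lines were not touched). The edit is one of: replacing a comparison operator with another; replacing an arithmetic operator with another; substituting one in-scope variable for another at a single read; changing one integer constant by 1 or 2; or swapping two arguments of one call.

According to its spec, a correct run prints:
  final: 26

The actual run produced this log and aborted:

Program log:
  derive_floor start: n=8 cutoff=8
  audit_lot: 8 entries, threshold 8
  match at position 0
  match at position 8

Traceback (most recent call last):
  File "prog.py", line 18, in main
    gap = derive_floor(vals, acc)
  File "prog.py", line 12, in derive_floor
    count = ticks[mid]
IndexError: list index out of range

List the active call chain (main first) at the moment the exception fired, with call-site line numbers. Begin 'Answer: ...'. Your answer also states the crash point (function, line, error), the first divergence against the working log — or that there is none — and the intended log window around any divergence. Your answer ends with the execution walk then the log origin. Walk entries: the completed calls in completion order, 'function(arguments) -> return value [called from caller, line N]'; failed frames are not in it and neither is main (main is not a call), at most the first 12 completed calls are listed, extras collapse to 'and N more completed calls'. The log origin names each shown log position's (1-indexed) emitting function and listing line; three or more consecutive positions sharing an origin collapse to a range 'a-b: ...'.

Answer: main -> derive_floor (called at line 18).
Key fact: At log position 4 the runs split — shown 'match at position 8', but the working version logs 'match at position 0'.
Crash: derive_floor, line 12, IndexError.
First divergence: position 4; shown 'match at position 8' vs intended 'match at position 0'.
Intended log window:
  2: audit_lot: 8 entries, threshold 8
  3: match at position 0
  4: match at position 0
  5: checkpoint: 24
Execution walk:
  audit_lot([8, 11, 6, 5, 1, 1, 4, 11], 8) -> 8  [called from derive_floor, line 10]
Log origin:
  1: from derive_floor, line 9
  2: from audit_lot, line 2
  3: from audit_lot, line 5
  4: from derive_floor, line 11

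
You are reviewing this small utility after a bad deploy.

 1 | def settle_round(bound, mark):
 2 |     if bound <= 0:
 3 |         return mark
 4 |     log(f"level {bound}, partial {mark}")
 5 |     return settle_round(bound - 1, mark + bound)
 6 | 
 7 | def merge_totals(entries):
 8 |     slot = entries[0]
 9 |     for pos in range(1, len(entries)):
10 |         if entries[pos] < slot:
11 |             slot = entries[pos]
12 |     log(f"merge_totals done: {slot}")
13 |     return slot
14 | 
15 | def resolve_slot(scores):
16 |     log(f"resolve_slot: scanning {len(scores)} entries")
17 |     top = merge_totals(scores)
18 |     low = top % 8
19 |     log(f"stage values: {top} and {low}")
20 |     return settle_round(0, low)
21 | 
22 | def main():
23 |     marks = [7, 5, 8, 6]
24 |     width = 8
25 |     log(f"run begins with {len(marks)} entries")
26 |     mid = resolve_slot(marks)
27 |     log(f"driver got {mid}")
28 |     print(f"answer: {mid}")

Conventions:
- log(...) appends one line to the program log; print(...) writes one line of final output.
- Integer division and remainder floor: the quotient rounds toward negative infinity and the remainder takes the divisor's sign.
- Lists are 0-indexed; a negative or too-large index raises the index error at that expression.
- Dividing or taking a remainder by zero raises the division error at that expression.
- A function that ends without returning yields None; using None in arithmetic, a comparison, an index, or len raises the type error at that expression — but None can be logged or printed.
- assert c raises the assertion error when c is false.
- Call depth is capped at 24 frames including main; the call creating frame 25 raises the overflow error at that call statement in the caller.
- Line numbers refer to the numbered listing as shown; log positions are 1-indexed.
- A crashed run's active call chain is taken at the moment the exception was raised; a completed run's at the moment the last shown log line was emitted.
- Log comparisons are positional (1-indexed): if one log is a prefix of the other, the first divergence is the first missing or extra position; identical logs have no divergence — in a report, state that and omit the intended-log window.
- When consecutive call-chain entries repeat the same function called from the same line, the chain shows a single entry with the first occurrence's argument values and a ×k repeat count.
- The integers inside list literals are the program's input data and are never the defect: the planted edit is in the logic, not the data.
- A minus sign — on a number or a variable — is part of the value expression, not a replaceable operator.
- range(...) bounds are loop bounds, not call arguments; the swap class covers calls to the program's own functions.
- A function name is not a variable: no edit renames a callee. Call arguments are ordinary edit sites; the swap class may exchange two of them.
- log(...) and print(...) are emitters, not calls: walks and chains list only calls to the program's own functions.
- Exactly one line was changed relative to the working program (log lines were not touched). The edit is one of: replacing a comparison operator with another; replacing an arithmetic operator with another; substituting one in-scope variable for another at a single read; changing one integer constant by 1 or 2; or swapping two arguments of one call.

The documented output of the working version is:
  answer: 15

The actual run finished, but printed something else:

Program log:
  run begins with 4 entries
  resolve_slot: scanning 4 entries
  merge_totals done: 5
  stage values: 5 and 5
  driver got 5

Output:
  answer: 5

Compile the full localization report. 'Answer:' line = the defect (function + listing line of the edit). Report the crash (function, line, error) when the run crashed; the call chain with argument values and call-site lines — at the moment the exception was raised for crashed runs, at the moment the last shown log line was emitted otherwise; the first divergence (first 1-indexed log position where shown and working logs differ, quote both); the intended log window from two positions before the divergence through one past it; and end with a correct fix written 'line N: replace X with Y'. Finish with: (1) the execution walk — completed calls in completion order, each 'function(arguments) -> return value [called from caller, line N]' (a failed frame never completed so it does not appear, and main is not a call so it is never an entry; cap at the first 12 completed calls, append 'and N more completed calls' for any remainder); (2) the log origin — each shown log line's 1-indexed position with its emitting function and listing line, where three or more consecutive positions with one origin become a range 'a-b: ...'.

Answer: the defect is in resolve_slot at line 20.
Key fact: The log first diverges at position 5: the faulty run prints 'driver got 5' where the working version prints 'level 5, partial 0'.
Call chain: main.
First divergence: position 5; shown 'driver got 5' vs intended 'level 5, partial 0'.
Intended log window:
  3: merge_totals done: 5
  4: stage values: 5 and 5
  5: level 5, partial 0
  6: level 4, partial 5
Execution walk:
  merge_totals([7, 5, 8, 6]) -> 5  [called from resolve_slot, line 17]
  settle_round(0, 5) -> 5  [called from resolve_slot, line 20]
  resolve_slot([7, 5, 8, 6]) -> 5  [called from main, line 26]
Log origin:
  1: emitted by main (line 25)
  2: emitted by resolve_slot (line 16)
  3: emitted by merge_totals (line 12)
  4: emitted by resolve_slot (line 19)
  5: emitted by main (line 27)
A correct fix: line 20: replace `settle_round(0, low)` with `settle_round(low, 0)`.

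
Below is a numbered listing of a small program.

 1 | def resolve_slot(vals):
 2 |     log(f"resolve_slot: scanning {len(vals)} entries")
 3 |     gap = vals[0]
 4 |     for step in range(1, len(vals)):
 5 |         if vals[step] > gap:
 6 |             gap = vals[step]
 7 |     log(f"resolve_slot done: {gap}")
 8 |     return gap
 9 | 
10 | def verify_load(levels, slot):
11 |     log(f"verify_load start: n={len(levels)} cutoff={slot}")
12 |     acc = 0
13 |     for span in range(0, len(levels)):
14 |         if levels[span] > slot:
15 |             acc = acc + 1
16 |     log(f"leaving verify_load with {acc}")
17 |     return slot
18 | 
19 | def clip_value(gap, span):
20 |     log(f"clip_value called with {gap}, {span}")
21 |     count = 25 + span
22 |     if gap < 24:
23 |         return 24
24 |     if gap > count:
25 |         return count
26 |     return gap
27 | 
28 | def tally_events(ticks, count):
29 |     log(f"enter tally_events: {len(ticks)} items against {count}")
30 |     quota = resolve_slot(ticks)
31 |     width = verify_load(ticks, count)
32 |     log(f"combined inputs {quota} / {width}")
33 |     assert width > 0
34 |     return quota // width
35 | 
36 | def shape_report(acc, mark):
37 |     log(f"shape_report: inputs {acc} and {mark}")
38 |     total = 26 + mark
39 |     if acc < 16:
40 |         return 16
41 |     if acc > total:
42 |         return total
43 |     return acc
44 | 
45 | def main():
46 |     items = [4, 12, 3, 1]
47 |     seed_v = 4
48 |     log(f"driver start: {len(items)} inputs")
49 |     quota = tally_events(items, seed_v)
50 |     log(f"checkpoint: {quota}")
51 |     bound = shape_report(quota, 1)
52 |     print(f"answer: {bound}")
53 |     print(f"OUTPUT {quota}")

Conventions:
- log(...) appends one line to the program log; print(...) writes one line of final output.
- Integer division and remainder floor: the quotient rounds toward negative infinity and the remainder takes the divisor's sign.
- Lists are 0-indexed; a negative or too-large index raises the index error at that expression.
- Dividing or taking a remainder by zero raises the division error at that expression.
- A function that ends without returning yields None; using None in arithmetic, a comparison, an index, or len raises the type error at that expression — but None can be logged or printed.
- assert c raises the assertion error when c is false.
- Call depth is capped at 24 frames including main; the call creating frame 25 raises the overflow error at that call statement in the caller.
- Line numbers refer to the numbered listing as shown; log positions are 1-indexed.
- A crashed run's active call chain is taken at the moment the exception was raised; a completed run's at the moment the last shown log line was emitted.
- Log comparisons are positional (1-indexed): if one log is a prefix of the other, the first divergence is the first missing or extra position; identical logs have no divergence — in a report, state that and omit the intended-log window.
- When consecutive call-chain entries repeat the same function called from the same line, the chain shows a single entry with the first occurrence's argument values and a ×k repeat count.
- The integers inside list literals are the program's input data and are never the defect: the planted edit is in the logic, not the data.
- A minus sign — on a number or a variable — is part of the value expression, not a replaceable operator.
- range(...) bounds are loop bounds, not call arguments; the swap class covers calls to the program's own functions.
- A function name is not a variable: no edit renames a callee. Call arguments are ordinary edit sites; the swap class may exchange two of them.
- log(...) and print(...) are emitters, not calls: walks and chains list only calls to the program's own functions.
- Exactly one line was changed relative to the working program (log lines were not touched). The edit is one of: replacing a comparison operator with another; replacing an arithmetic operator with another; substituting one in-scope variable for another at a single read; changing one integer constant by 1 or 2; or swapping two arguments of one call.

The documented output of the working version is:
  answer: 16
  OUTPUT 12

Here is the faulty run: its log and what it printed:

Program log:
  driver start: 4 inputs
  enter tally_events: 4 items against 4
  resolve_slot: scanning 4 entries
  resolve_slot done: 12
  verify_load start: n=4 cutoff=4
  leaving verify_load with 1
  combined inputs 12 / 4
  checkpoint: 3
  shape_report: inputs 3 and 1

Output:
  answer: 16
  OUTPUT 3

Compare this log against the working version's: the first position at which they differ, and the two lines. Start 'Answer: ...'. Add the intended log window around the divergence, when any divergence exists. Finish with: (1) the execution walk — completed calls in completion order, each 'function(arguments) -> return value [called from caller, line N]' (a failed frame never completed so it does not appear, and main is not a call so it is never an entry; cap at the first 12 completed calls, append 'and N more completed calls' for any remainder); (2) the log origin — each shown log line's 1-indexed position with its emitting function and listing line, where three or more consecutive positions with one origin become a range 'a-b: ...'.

Answer: position 7 — the shown line 'combined inputs 12 / 4' should read 'combined inputs 12 / 1'.
Intended log window:
  5: verify_load start: n=4 cutoff=4
  6: leaving verify_load with 1
  7: combined inputs 12 / 1
  8: checkpoint: 12
Execution walk:
  resolve_slot([4, 12, 3, 1]) -> 12  [called from tally_events, line 30]
  verify_load([4, 12, 3, 1], 4) -> 4  [called from tally_events, line 31]
  tally_events([4, 12, 3, 1], 4) -> 3  [called from main, line 49]
  shape_report(3, 1) -> 16  [called from main, line 51]
Origin of each log line:
  1: logged in main at line 48
  2: logged in tally_events at line 29
  3: logged in resolve_slot at line 2
  4: logged in resolve_slot at line 7
  5: logged in verify_load at line 11
  6: logged in verify_load at line 16
  7: logged in tally_events at line 32
  8: logged in main at line 50
  9: logged in shape_report at line 37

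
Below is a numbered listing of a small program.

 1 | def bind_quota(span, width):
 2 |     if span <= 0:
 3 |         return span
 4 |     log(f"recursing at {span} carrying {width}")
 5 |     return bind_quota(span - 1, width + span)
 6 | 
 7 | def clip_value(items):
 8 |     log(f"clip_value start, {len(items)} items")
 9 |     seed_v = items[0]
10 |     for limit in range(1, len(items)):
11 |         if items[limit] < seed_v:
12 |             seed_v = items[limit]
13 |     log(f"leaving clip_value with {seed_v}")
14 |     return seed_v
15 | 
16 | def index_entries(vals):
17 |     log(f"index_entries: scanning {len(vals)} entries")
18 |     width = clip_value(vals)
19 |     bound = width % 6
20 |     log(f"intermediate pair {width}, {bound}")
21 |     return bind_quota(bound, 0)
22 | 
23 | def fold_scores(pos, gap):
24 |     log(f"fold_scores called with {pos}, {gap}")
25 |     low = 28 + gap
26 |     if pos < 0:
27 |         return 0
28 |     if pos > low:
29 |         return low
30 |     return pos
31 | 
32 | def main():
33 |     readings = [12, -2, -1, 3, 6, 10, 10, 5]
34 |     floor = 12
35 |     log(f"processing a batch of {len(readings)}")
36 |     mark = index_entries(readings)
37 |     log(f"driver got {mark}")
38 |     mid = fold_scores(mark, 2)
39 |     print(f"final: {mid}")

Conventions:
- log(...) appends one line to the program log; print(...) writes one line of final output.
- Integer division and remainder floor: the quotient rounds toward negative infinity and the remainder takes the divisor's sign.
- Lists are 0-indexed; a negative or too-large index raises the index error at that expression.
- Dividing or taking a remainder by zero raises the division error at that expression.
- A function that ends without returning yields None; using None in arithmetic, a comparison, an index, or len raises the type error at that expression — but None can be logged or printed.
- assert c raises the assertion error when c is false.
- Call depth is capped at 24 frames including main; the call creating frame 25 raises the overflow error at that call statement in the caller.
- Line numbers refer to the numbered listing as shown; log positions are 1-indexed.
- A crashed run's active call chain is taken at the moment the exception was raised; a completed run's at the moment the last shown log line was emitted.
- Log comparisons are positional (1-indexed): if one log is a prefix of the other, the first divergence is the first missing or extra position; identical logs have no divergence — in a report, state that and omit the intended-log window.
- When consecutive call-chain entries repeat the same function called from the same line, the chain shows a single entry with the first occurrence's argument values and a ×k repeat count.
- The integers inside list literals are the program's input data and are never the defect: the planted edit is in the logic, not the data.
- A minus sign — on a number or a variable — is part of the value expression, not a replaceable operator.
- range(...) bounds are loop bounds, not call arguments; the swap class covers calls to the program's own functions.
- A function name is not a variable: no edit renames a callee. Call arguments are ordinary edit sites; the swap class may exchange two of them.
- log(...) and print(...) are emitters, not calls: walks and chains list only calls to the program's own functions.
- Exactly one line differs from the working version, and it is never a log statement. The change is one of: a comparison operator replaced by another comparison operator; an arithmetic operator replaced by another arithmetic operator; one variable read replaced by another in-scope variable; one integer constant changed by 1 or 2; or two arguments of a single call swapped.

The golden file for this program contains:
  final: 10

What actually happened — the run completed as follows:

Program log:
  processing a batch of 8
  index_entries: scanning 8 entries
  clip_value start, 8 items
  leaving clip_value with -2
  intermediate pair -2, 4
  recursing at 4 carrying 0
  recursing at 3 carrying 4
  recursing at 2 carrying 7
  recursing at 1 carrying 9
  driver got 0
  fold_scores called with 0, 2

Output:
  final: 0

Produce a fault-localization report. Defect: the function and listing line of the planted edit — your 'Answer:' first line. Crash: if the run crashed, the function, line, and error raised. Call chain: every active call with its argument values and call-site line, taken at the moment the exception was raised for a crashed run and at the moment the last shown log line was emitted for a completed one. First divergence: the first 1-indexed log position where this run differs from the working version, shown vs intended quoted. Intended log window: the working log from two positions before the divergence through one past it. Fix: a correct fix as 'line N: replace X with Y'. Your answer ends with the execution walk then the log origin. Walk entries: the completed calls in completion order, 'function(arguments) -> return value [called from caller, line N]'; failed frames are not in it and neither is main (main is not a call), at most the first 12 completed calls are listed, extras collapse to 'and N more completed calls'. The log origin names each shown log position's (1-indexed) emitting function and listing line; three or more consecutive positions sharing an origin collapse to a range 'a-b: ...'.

Answer: the defect is in bind_quota at line 3.
The tell: Everything matches until log position 10, which reads 'driver got 0' in place of 'driver got 10'.
Call chain: main -> fold_scores(0, 2) (called at line 38).
First divergence: position 10 — the shown line 'driver got 0' should read 'driver got 10'.
Intended log window:
  8: recursing at 2 carrying 7
  9: recursing at 1 carrying 9
  10: driver got 10
  11: fold_scores called with 10, 2
Execution walk:
  clip_value([12, -2, -1, 3, 6, 10, 10, 5]) -> -2  [called from index_entries, line 18]
  bind_quota(0, 10) -> 0  [called from bind_quota, line 5]
  bind_quota(1, 9) -> 0  [called from bind_quota, line 5]
  bind_quota(2, 7) -> 0  [called from bind_quota, line 5]
  bind_quota(3, 4) -> 0  [called from bind_quota, line 5]
  bind_quota(4, 0) -> 0  [called from index_entries, line 21]
  index_entries([12, -2, -1, 3, 6, 10, 10, 5]) -> 0  [called from main, line 36]
  fold_scores(0, 2) -> 0  [called from main, line 38]
Origin of each log line:
  1: from main, line 35
  2: from index_entries, line 17
  3: from clip_value, line 8
  4: from clip_value, line 13
  5: from index_entries, line 20
  6-9: from bind_quota, line 4
  10: from main, line 37
  11: from fold_scores, line 24
A correct fix: line 3: replace `span` with `width`.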